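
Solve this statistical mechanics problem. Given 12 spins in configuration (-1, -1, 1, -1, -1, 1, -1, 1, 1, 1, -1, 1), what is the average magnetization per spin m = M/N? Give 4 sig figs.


Step 1: Count up spins (+1): 6, down spins (-1): 6
Step 2: Total magnetization M = 6 - 6 = 0
Step 3: m = M/N = 0/12 = 0

0


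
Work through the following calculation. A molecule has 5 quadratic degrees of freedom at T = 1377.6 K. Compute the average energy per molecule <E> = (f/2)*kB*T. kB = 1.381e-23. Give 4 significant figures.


Step 1: f/2 = 5/2 = 2.5
Step 2: kB*T = 1.381e-23 * 1377.6 = 1.902e-20
Step 3: <E> = 2.5 * 1.902e-20 = 4.756e-20 J

4.756e-20


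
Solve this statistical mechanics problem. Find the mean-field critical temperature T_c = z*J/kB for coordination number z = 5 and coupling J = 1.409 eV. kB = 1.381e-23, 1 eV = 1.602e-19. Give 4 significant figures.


Step 1: z*J = 5*1.409 = 7.045 eV
Step 2: Convert to Joules: 7.045*1.602e-19 = 1.129e-18 J
Step 3: T_c = 1.129e-18 / 1.381e-23 = 8.172e+04 K

8.172e+04


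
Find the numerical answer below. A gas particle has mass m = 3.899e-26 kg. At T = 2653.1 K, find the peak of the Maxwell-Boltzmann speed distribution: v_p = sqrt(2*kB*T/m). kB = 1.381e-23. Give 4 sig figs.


Step 1: Numerator = 2*kB*T = 2*1.381e-23*2653.1 = 7.328e-20
Step 2: Ratio = 7.328e-20 / 3.899e-26 = 1.879e+06
Step 3: v_p = sqrt(1.879e+06) = 1371 m/s

1371


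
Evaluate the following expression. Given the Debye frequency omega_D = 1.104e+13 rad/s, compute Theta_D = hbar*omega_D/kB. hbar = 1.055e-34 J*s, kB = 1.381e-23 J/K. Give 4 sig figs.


Step 1: hbar*omega_D = 1.055e-34 * 1.104e+13 = 1.165e-21 J
Step 2: Theta_D = 1.165e-21 / 1.381e-23
Step 3: Theta_D = 84.34 K

84.34


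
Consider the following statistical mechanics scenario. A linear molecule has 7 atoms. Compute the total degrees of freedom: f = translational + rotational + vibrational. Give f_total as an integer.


Step 1: Translational DOF = 3
Step 2: Rotational DOF (linear) = 2
Step 3: Vibrational DOF = 3*7 - 5 = 16
Step 4: Total = 3 + 2 + 16 = 21

21


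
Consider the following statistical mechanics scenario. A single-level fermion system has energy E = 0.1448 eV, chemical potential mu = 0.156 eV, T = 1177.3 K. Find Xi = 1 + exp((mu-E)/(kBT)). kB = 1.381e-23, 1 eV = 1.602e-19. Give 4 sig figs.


Step 1: (mu - E) = 0.156 - 0.1448 = 0.0112 eV
Step 2: x = (mu-E)*eV/(kB*T) = 0.0112*1.602e-19/(1.381e-23*1177.3) = 0.1104
Step 3: exp(x) = 1.117
Step 4: Xi = 1 + 1.117 = 2.117

2.117


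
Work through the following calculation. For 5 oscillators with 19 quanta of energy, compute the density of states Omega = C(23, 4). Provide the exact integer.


Step 1: Use binomial coefficient C(23, 4)
Step 2: Numerator = 23! / 19!
Step 3: Denominator = 4!
Step 4: Omega = 8855

8855


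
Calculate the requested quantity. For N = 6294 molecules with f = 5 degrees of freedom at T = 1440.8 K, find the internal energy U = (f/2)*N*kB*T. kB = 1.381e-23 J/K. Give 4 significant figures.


Step 1: f/2 = 5/2 = 2.5
Step 2: N*kB*T = 6294*1.381e-23*1440.8 = 1.252e-16
Step 3: U = 2.5 * 1.252e-16 = 3.131e-16 J

3.131e-16


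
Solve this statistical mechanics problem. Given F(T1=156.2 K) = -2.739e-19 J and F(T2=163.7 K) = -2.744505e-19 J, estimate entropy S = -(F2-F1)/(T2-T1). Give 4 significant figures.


Step 1: dF = F2 - F1 = -2.744505e-19 - (-2.739e-19) = -5.505e-22 J
Step 2: dT = T2 - T1 = 163.7 - 156.2 = 7.5 K
Step 3: S = -dF/dT = -(-5.505e-22)/7.5 = 7.34e-23 J/K

7.34e-23


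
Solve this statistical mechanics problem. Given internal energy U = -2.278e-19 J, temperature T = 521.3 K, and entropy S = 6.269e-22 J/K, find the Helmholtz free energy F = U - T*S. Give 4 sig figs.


Step 1: T*S = 521.3 * 6.269e-22 = 3.268e-19 J
Step 2: F = U - T*S = -2.278e-19 - 3.268e-19
Step 3: F = -5.546e-19 J

-5.546e-19


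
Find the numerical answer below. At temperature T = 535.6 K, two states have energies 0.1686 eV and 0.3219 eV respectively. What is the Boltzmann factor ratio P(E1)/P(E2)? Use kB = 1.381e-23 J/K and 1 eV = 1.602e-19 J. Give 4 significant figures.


Step 1: Compute energy difference dE = E1 - E2 = 0.1686 - 0.3219 = -0.1533 eV
Step 2: Convert to Joules: dE_J = -0.1533 * 1.602e-19 = -2.456e-20 J
Step 3: Compute exponent = -dE_J / (kB * T) = -(-2.456e-20) / (1.381e-23 * 535.6) = 3.32
Step 4: P(E1)/P(E2) = exp(3.32) = 27.67

27.67


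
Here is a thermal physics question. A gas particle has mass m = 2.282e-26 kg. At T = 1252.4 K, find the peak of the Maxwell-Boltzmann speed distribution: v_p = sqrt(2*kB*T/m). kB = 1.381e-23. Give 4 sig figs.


Step 1: Numerator = 2*kB*T = 2*1.381e-23*1252.4 = 3.459e-20
Step 2: Ratio = 3.459e-20 / 2.282e-26 = 1.516e+06
Step 3: v_p = sqrt(1.516e+06) = 1231 m/s

1231


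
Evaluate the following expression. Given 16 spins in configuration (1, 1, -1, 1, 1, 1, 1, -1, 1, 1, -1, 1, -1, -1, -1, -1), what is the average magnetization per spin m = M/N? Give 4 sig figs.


Step 1: Count up spins (+1): 9, down spins (-1): 7
Step 2: Total magnetization M = 9 - 7 = 2
Step 3: m = M/N = 2/16 = 0.125

0.125


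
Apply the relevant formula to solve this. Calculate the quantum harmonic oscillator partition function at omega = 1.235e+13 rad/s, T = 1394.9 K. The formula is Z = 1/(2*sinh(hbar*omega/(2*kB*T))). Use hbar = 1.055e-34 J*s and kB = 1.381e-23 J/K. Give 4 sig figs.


Step 1: Compute x = hbar*omega/(kB*T) = 1.055e-34*1.235e+13/(1.381e-23*1394.9) = 0.06764
Step 2: x/2 = 0.03382
Step 3: sinh(x/2) = 0.03382
Step 4: Z = 1/(2*0.03382) = 14.78

14.78


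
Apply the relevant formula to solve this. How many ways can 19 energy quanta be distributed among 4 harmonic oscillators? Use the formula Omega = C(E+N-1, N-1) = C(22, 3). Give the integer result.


Step 1: Use binomial coefficient C(22, 3)
Step 2: Numerator = 22! / 19!
Step 3: Denominator = 3!
Step 4: Omega = 1540

1540


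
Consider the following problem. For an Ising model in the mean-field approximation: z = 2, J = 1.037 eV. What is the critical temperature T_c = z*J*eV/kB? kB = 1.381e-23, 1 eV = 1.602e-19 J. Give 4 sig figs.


Step 1: z*J = 2*1.037 = 2.074 eV
Step 2: Convert to Joules: 2.074*1.602e-19 = 3.323e-19 J
Step 3: T_c = 3.323e-19 / 1.381e-23 = 2.406e+04 K

2.406e+04


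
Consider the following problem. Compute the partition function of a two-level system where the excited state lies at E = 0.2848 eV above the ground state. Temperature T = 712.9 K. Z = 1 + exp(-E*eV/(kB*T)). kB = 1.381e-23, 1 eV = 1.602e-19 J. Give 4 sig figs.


Step 1: Compute beta*E = E*eV/(kB*T) = 0.2848*1.602e-19/(1.381e-23*712.9) = 4.634
Step 2: exp(-beta*E) = exp(-4.634) = 0.009713
Step 3: Z = 1 + 0.009713 = 1.01

1.01


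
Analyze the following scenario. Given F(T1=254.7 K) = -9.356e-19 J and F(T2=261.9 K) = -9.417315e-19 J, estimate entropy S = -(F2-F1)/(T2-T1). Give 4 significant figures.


Step 1: dF = F2 - F1 = -9.417315e-19 - (-9.356e-19) = -6.1315e-21 J
Step 2: dT = T2 - T1 = 261.9 - 254.7 = 7.2 K
Step 3: S = -dF/dT = -(-6.1315e-21)/7.2 = 8.516e-22 J/K

8.516e-22


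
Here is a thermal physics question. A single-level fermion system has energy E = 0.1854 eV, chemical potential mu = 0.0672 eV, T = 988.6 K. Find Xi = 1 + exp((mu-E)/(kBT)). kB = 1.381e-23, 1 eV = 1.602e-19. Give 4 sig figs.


Step 1: (mu - E) = 0.0672 - 0.1854 = -0.1182 eV
Step 2: x = (mu-E)*eV/(kB*T) = -0.1182*1.602e-19/(1.381e-23*988.6) = -1.387
Step 3: exp(x) = 0.2498
Step 4: Xi = 1 + 0.2498 = 1.25

1.25


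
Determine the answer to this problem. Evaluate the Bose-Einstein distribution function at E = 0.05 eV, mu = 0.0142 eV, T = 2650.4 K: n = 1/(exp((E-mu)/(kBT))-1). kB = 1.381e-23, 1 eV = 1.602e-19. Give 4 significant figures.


Step 1: (E - mu) = 0.0358 eV
Step 2: x = (E-mu)*eV/(kB*T) = 0.0358*1.602e-19/(1.381e-23*2650.4) = 0.1567
Step 3: exp(x) = 1.17
Step 4: n = 1/(exp(x)-1) = 5.895

5.895


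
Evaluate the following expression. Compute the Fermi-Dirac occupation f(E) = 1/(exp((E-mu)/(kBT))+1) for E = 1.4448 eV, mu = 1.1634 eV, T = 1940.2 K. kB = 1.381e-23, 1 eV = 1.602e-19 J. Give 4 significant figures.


Step 1: (E - mu) = 1.4448 - 1.1634 = 0.2814 eV
Step 2: Convert: (E-mu)*eV = 4.508e-20 J
Step 3: x = (E-mu)*eV/(kB*T) = 1.682
Step 4: f = 1/(exp(1.682)+1) = 0.1568

0.1568


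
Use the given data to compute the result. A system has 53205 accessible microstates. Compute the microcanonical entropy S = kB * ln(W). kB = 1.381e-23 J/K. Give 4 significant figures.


Step 1: ln(W) = ln(53205) = 10.88
Step 2: S = kB * ln(W) = 1.381e-23 * 10.88
Step 3: S = 1.503e-22 J/K

1.503e-22


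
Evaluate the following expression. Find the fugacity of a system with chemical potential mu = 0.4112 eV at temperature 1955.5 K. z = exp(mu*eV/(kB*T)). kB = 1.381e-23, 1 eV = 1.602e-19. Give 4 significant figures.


Step 1: Convert mu to Joules: 0.4112*1.602e-19 = 6.587e-20 J
Step 2: kB*T = 1.381e-23*1955.5 = 2.701e-20 J
Step 3: mu/(kB*T) = 2.439
Step 4: z = exp(2.439) = 11.46

11.46


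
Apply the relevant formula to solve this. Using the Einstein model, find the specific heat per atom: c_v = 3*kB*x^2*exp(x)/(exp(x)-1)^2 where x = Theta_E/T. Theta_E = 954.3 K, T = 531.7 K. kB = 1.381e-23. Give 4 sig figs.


Step 1: x = Theta_E/T = 954.3/531.7 = 1.795
Step 2: x^2 = 3.221
Step 3: exp(x) = 6.018
Step 4: c_v = 3*1.381e-23*3.221*6.018/(6.018-1)^2 = 3.189e-23

3.189e-23


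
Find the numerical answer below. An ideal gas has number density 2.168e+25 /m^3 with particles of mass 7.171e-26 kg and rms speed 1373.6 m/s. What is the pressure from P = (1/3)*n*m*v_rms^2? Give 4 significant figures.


Step 1: v_rms^2 = 1373.6^2 = 1.887e+06
Step 2: n*m = 2.168e+25*7.171e-26 = 1.555
Step 3: P = (1/3)*1.555*1.887e+06 = 9.778e+05 Pa

9.778e+05


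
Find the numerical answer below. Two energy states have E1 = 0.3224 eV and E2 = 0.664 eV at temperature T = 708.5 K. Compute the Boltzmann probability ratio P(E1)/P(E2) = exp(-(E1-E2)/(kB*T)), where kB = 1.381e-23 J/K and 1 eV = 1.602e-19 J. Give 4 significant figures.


Step 1: Compute energy difference dE = E1 - E2 = 0.3224 - 0.664 = -0.3416 eV
Step 2: Convert to Joules: dE_J = -0.3416 * 1.602e-19 = -5.472e-20 J
Step 3: Compute exponent = -dE_J / (kB * T) = -(-5.472e-20) / (1.381e-23 * 708.5) = 5.593
Step 4: P(E1)/P(E2) = exp(5.593) = 268.5

268.5


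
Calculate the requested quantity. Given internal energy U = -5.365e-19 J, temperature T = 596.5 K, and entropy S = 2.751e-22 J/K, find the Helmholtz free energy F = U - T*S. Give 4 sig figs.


Step 1: T*S = 596.5 * 2.751e-22 = 1.641e-19 J
Step 2: F = U - T*S = -5.365e-19 - 1.641e-19
Step 3: F = -7.006e-19 J

-7.006e-19


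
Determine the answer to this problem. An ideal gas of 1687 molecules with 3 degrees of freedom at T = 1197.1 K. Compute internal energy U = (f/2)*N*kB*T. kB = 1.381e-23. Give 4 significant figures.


Step 1: f/2 = 3/2 = 1.5
Step 2: N*kB*T = 1687*1.381e-23*1197.1 = 2.789e-17
Step 3: U = 1.5 * 2.789e-17 = 4.183e-17 J

4.183e-17


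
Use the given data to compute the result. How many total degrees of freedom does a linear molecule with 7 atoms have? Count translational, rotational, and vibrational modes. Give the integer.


Step 1: Translational DOF = 3
Step 2: Rotational DOF (linear) = 2
Step 3: Vibrational DOF = 3*7 - 5 = 16
Step 4: Total = 3 + 2 + 16 = 21

21


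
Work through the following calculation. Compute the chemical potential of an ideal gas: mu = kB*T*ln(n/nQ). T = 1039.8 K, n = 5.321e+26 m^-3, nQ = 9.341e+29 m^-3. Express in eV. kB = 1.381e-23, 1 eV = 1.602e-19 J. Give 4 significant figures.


Step 1: n/nQ = 5.321e+26/9.341e+29 = 0.0005696
Step 2: ln(n/nQ) = -7.471
Step 3: mu = kB*T*ln(n/nQ) = 1.436e-20*-7.471 = -1.073e-19 J
Step 4: Convert to eV: -1.073e-19/1.602e-19 = -0.6696 eV

-0.6696


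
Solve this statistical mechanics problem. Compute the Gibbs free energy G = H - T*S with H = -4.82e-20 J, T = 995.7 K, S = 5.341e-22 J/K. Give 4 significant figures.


Step 1: T*S = 995.7 * 5.341e-22 = 5.318e-19 J
Step 2: G = H - T*S = -4.82e-20 - 5.318e-19
Step 3: G = -5.8e-19 J

-5.8e-19


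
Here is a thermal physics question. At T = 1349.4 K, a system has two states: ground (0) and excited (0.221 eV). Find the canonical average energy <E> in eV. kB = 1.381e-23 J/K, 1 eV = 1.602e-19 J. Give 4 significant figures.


Step 1: beta*E = 0.221*1.602e-19/(1.381e-23*1349.4) = 1.9
Step 2: exp(-beta*E) = 0.1496
Step 3: <E> = 0.221*0.1496/(1+0.1496) = 0.02876 eV

0.02876


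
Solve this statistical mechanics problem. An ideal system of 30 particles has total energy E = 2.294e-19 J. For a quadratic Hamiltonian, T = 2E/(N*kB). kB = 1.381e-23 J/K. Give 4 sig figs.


Step 1: Numerator = 2*E = 2*2.294e-19 = 4.588e-19 J
Step 2: Denominator = N*kB = 30*1.381e-23 = 4.143e-22
Step 3: T = 4.588e-19 / 4.143e-22 = 1107 K

1107


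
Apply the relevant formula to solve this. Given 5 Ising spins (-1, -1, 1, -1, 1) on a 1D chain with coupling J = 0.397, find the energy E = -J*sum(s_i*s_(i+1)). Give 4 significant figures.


Step 1: Nearest-neighbor products: 1, -1, -1, -1
Step 2: Sum of products = -2
Step 3: E = -0.397 * -2 = 0.794

0.794


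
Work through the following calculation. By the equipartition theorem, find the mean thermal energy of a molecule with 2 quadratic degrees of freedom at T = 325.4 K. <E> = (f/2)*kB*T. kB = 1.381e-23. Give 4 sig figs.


Step 1: f/2 = 2/2 = 1
Step 2: kB*T = 1.381e-23 * 325.4 = 4.494e-21
Step 3: <E> = 1 * 4.494e-21 = 4.494e-21 J

4.494e-21


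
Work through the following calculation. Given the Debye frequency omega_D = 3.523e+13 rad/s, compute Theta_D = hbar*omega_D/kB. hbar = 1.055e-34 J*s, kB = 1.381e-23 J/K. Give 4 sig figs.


Step 1: hbar*omega_D = 1.055e-34 * 3.523e+13 = 3.717e-21 J
Step 2: Theta_D = 3.717e-21 / 1.381e-23
Step 3: Theta_D = 269.1 K

269.1


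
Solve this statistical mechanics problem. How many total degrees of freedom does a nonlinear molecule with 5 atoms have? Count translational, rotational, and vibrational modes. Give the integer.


Step 1: Translational DOF = 3
Step 2: Rotational DOF (nonlinear) = 3
Step 3: Vibrational DOF = 3*5 - 6 = 9
Step 4: Total = 3 + 3 + 9 = 15

15


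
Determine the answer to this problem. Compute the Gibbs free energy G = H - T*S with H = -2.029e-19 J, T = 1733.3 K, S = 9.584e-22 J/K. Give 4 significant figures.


Step 1: T*S = 1733.3 * 9.584e-22 = 1.661e-18 J
Step 2: G = H - T*S = -2.029e-19 - 1.661e-18
Step 3: G = -1.864e-18 J

-1.864e-18


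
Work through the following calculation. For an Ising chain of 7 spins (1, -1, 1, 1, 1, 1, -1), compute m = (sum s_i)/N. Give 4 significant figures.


Step 1: Count up spins (+1): 5, down spins (-1): 2
Step 2: Total magnetization M = 5 - 2 = 3
Step 3: m = M/N = 3/7 = 0.4286

0.4286


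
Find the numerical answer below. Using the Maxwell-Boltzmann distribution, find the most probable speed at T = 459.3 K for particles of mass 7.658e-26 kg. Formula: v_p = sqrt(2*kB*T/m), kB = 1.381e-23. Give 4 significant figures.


Step 1: Numerator = 2*kB*T = 2*1.381e-23*459.3 = 1.269e-20
Step 2: Ratio = 1.269e-20 / 7.658e-26 = 1.657e+05
Step 3: v_p = sqrt(1.657e+05) = 407 m/s

407


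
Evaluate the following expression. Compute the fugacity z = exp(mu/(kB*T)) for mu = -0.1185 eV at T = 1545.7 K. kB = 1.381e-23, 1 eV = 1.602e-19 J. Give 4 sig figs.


Step 1: Convert mu to Joules: -0.1185*1.602e-19 = -1.898e-20 J
Step 2: kB*T = 1.381e-23*1545.7 = 2.135e-20 J
Step 3: mu/(kB*T) = -0.8893
Step 4: z = exp(-0.8893) = 0.4109

0.4109


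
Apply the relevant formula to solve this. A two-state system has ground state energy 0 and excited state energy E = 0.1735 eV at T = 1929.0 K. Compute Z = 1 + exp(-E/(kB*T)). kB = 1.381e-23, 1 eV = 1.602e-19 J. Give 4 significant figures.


Step 1: Compute beta*E = E*eV/(kB*T) = 0.1735*1.602e-19/(1.381e-23*1929.0) = 1.043
Step 2: exp(-beta*E) = exp(-1.043) = 0.3523
Step 3: Z = 1 + 0.3523 = 1.352

1.352


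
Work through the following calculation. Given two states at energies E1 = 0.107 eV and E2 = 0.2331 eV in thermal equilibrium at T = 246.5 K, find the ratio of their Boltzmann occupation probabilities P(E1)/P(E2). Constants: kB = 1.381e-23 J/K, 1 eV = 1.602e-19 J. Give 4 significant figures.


Step 1: Compute energy difference dE = E1 - E2 = 0.107 - 0.2331 = -0.1261 eV
Step 2: Convert to Joules: dE_J = -0.1261 * 1.602e-19 = -2.02e-20 J
Step 3: Compute exponent = -dE_J / (kB * T) = -(-2.02e-20) / (1.381e-23 * 246.5) = 5.934
Step 4: P(E1)/P(E2) = exp(5.934) = 377.8

377.8


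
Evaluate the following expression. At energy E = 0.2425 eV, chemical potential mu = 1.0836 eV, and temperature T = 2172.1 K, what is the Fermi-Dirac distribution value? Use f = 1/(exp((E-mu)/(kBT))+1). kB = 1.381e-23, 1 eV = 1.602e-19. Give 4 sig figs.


Step 1: (E - mu) = 0.2425 - 1.0836 = -0.8411 eV
Step 2: Convert: (E-mu)*eV = -1.347e-19 J
Step 3: x = (E-mu)*eV/(kB*T) = -4.492
Step 4: f = 1/(exp(-4.492)+1) = 0.9889

0.9889


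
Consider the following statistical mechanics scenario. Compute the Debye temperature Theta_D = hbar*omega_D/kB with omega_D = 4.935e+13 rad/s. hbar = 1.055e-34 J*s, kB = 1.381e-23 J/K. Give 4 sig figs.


Step 1: hbar*omega_D = 1.055e-34 * 4.935e+13 = 5.206e-21 J
Step 2: Theta_D = 5.206e-21 / 1.381e-23
Step 3: Theta_D = 377 K

377


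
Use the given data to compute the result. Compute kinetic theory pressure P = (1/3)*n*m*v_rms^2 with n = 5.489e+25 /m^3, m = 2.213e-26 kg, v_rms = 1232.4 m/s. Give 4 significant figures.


Step 1: v_rms^2 = 1232.4^2 = 1.519e+06
Step 2: n*m = 5.489e+25*2.213e-26 = 1.215
Step 3: P = (1/3)*1.215*1.519e+06 = 6.15e+05 Pa

6.15e+05


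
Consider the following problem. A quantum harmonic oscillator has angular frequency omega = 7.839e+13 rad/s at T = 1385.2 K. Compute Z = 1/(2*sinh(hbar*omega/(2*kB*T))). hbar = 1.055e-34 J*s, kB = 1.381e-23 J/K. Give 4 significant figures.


Step 1: Compute x = hbar*omega/(kB*T) = 1.055e-34*7.839e+13/(1.381e-23*1385.2) = 0.4323
Step 2: x/2 = 0.2162
Step 3: sinh(x/2) = 0.2178
Step 4: Z = 1/(2*0.2178) = 2.295

2.295


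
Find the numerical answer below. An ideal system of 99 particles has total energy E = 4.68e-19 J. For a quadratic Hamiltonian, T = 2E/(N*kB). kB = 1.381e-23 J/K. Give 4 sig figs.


Step 1: Numerator = 2*E = 2*4.68e-19 = 9.36e-19 J
Step 2: Denominator = N*kB = 99*1.381e-23 = 1.367e-21
Step 3: T = 9.36e-19 / 1.367e-21 = 684.6 K

684.6


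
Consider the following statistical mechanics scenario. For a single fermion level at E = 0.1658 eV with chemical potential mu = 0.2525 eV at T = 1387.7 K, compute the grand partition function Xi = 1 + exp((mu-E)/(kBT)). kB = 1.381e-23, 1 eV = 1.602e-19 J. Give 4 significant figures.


Step 1: (mu - E) = 0.2525 - 0.1658 = 0.0867 eV
Step 2: x = (mu-E)*eV/(kB*T) = 0.0867*1.602e-19/(1.381e-23*1387.7) = 0.7248
Step 3: exp(x) = 2.064
Step 4: Xi = 1 + 2.064 = 3.064

3.064


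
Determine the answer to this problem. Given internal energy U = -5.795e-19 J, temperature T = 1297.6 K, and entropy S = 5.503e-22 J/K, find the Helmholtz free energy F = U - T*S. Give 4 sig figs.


Step 1: T*S = 1297.6 * 5.503e-22 = 7.141e-19 J
Step 2: F = U - T*S = -5.795e-19 - 7.141e-19
Step 3: F = -1.294e-18 J

-1.294e-18


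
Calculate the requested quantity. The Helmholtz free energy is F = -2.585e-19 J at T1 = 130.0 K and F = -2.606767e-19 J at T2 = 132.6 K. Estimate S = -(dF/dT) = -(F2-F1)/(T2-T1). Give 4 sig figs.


Step 1: dF = F2 - F1 = -2.606767e-19 - (-2.585e-19) = -2.1767e-21 J
Step 2: dT = T2 - T1 = 132.6 - 130.0 = 2.6 K
Step 3: S = -dF/dT = -(-2.1767e-21)/2.6 = 8.372e-22 J/K

8.372e-22


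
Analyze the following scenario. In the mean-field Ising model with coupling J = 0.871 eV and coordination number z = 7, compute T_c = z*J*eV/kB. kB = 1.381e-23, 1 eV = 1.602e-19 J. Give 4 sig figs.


Step 1: z*J = 7*0.871 = 6.097 eV
Step 2: Convert to Joules: 6.097*1.602e-19 = 9.767e-19 J
Step 3: T_c = 9.767e-19 / 1.381e-23 = 7.073e+04 K

7.073e+04


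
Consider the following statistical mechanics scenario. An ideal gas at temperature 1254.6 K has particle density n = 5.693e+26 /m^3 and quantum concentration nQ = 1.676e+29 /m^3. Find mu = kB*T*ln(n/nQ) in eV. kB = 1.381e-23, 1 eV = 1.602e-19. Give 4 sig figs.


Step 1: n/nQ = 5.693e+26/1.676e+29 = 0.003397
Step 2: ln(n/nQ) = -5.685
Step 3: mu = kB*T*ln(n/nQ) = 1.733e-20*-5.685 = -9.85e-20 J
Step 4: Convert to eV: -9.85e-20/1.602e-19 = -0.6148 eV

-0.6148


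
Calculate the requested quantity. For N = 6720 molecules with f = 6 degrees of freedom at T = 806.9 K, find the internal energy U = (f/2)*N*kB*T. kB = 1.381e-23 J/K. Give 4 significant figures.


Step 1: f/2 = 6/2 = 3.0
Step 2: N*kB*T = 6720*1.381e-23*806.9 = 7.488e-17
Step 3: U = 3.0 * 7.488e-17 = 2.246e-16 J

2.246e-16


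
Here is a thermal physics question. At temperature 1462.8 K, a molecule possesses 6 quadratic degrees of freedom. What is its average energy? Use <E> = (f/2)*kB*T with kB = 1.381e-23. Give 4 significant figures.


Step 1: f/2 = 6/2 = 3
Step 2: kB*T = 1.381e-23 * 1462.8 = 2.02e-20
Step 3: <E> = 3 * 2.02e-20 = 6.06e-20 J

6.06e-20


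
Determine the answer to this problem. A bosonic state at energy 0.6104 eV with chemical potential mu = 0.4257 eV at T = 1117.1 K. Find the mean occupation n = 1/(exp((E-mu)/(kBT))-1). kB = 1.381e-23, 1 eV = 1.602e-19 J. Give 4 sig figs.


Step 1: (E - mu) = 0.1847 eV
Step 2: x = (E-mu)*eV/(kB*T) = 0.1847*1.602e-19/(1.381e-23*1117.1) = 1.918
Step 3: exp(x) = 6.807
Step 4: n = 1/(exp(x)-1) = 0.1722

0.1722


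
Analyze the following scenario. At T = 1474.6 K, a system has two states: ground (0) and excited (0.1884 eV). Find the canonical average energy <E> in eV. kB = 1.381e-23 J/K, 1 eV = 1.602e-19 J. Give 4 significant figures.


Step 1: beta*E = 0.1884*1.602e-19/(1.381e-23*1474.6) = 1.482
Step 2: exp(-beta*E) = 0.2272
Step 3: <E> = 0.1884*0.2272/(1+0.2272) = 0.03488 eV

0.03488


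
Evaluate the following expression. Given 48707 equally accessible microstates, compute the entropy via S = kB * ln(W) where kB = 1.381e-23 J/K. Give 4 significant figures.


Step 1: ln(W) = ln(48707) = 10.79
Step 2: S = kB * ln(W) = 1.381e-23 * 10.79
Step 3: S = 1.491e-22 J/K

1.491e-22


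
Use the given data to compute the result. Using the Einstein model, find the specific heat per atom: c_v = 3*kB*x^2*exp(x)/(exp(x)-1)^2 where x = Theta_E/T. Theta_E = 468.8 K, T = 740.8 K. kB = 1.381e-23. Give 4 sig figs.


Step 1: x = Theta_E/T = 468.8/740.8 = 0.6328
Step 2: x^2 = 0.4005
Step 3: exp(x) = 1.883
Step 4: c_v = 3*1.381e-23*0.4005*1.883/(1.883-1)^2 = 4.007e-23

4.007e-23


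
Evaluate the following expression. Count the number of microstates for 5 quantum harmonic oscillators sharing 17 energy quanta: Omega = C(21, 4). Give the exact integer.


Step 1: Use binomial coefficient C(21, 4)
Step 2: Numerator = 21! / 17!
Step 3: Denominator = 4!
Step 4: Omega = 5985

5985


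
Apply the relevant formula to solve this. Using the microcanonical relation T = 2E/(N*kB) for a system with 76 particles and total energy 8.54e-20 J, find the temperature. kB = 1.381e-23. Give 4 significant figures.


Step 1: Numerator = 2*E = 2*8.54e-20 = 1.708e-19 J
Step 2: Denominator = N*kB = 76*1.381e-23 = 1.05e-21
Step 3: T = 1.708e-19 / 1.05e-21 = 162.7 K

162.7


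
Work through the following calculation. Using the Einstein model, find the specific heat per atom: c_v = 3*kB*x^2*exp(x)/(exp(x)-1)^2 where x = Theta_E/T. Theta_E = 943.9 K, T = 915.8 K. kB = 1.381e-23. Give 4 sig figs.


Step 1: x = Theta_E/T = 943.9/915.8 = 1.031
Step 2: x^2 = 1.062
Step 3: exp(x) = 2.803
Step 4: c_v = 3*1.381e-23*1.062*2.803/(2.803-1)^2 = 3.795e-23

3.795e-23


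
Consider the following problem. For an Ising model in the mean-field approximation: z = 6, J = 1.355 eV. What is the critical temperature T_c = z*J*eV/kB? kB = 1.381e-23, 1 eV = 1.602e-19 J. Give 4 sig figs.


Step 1: z*J = 6*1.355 = 8.13 eV
Step 2: Convert to Joules: 8.13*1.602e-19 = 1.302e-18 J
Step 3: T_c = 1.302e-18 / 1.381e-23 = 9.431e+04 K

9.431e+04


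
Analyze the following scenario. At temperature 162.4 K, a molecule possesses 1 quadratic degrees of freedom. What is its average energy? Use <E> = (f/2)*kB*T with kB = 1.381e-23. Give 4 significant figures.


Step 1: f/2 = 1/2 = 0.5
Step 2: kB*T = 1.381e-23 * 162.4 = 2.243e-21
Step 3: <E> = 0.5 * 2.243e-21 = 1.121e-21 J

1.121e-21


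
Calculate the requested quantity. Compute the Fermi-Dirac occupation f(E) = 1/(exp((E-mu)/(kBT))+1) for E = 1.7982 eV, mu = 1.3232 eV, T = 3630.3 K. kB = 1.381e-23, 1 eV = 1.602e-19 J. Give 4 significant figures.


Step 1: (E - mu) = 1.7982 - 1.3232 = 0.475 eV
Step 2: Convert: (E-mu)*eV = 7.61e-20 J
Step 3: x = (E-mu)*eV/(kB*T) = 1.518
Step 4: f = 1/(exp(1.518)+1) = 0.1798

0.1798


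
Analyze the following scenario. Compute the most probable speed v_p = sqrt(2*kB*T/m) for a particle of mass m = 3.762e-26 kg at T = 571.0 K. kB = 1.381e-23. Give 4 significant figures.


Step 1: Numerator = 2*kB*T = 2*1.381e-23*571.0 = 1.577e-20
Step 2: Ratio = 1.577e-20 / 3.762e-26 = 4.192e+05
Step 3: v_p = sqrt(4.192e+05) = 647.5 m/s

647.5


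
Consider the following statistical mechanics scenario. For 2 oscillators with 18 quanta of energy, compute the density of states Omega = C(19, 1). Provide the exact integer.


Step 1: Use binomial coefficient C(19, 1)
Step 2: Numerator = 19! / 18!
Step 3: Denominator = 1!
Step 4: Omega = 19

19


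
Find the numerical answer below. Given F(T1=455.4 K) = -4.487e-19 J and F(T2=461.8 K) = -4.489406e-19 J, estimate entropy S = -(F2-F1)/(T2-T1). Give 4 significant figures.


Step 1: dF = F2 - F1 = -4.489406e-19 - (-4.487e-19) = -2.406e-22 J
Step 2: dT = T2 - T1 = 461.8 - 455.4 = 6.4 K
Step 3: S = -dF/dT = -(-2.406e-22)/6.4 = 3.759e-23 J/K

3.759e-23


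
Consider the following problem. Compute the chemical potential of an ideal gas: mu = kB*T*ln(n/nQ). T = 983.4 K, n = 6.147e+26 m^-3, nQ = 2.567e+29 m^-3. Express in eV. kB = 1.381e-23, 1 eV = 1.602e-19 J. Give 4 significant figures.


Step 1: n/nQ = 6.147e+26/2.567e+29 = 0.002395
Step 2: ln(n/nQ) = -6.035
Step 3: mu = kB*T*ln(n/nQ) = 1.358e-20*-6.035 = -8.195e-20 J
Step 4: Convert to eV: -8.195e-20/1.602e-19 = -0.5116 eV

-0.5116


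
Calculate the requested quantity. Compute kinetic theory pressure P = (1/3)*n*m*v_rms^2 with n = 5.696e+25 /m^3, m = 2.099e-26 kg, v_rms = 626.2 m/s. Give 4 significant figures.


Step 1: v_rms^2 = 626.2^2 = 3.921e+05
Step 2: n*m = 5.696e+25*2.099e-26 = 1.196
Step 3: P = (1/3)*1.196*3.921e+05 = 1.563e+05 Pa

1.563e+05


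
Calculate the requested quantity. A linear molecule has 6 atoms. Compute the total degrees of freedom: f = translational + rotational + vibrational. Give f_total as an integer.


Step 1: Translational DOF = 3
Step 2: Rotational DOF (linear) = 2
Step 3: Vibrational DOF = 3*6 - 5 = 13
Step 4: Total = 3 + 2 + 13 = 18

18


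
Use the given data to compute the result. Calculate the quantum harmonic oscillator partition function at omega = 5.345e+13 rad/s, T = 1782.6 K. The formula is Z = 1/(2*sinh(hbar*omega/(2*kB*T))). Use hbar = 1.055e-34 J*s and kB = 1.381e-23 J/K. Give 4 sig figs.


Step 1: Compute x = hbar*omega/(kB*T) = 1.055e-34*5.345e+13/(1.381e-23*1782.6) = 0.2291
Step 2: x/2 = 0.1145
Step 3: sinh(x/2) = 0.1148
Step 4: Z = 1/(2*0.1148) = 4.356

4.356


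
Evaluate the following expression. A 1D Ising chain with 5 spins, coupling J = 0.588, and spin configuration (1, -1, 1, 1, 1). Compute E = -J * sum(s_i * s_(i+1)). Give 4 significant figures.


Step 1: Nearest-neighbor products: -1, -1, 1, 1
Step 2: Sum of products = 0
Step 3: E = -0.588 * 0 = 0

0


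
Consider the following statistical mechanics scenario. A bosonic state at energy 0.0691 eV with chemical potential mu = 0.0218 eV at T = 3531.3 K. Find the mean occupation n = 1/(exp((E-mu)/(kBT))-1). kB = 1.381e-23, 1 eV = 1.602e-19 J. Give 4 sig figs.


Step 1: (E - mu) = 0.0473 eV
Step 2: x = (E-mu)*eV/(kB*T) = 0.0473*1.602e-19/(1.381e-23*3531.3) = 0.1554
Step 3: exp(x) = 1.168
Step 4: n = 1/(exp(x)-1) = 5.949

5.949


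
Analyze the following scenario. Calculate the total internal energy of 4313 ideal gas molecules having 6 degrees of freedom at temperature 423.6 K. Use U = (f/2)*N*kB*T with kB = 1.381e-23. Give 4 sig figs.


Step 1: f/2 = 6/2 = 3.0
Step 2: N*kB*T = 4313*1.381e-23*423.6 = 2.523e-17
Step 3: U = 3.0 * 2.523e-17 = 7.569e-17 J

7.569e-17


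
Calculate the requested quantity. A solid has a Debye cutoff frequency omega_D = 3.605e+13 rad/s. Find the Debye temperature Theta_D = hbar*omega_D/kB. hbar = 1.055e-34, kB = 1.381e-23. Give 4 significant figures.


Step 1: hbar*omega_D = 1.055e-34 * 3.605e+13 = 3.803e-21 J
Step 2: Theta_D = 3.803e-21 / 1.381e-23
Step 3: Theta_D = 275.4 K

275.4


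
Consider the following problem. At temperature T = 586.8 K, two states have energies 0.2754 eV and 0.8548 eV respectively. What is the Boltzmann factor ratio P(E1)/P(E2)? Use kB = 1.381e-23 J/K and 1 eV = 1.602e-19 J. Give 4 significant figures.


Step 1: Compute energy difference dE = E1 - E2 = 0.2754 - 0.8548 = -0.5794 eV
Step 2: Convert to Joules: dE_J = -0.5794 * 1.602e-19 = -9.282e-20 J
Step 3: Compute exponent = -dE_J / (kB * T) = -(-9.282e-20) / (1.381e-23 * 586.8) = 11.45
Step 4: P(E1)/P(E2) = exp(11.45) = 9.428e+04

9.428e+04


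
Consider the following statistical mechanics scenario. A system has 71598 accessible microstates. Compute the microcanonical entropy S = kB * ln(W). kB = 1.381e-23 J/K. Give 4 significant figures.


Step 1: ln(W) = ln(71598) = 11.18
Step 2: S = kB * ln(W) = 1.381e-23 * 11.18
Step 3: S = 1.544e-22 J/K

1.544e-22


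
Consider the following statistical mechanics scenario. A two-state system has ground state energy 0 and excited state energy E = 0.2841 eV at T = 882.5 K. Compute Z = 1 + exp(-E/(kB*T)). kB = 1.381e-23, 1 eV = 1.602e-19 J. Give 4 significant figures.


Step 1: Compute beta*E = E*eV/(kB*T) = 0.2841*1.602e-19/(1.381e-23*882.5) = 3.734
Step 2: exp(-beta*E) = exp(-3.734) = 0.02389
Step 3: Z = 1 + 0.02389 = 1.024

1.024


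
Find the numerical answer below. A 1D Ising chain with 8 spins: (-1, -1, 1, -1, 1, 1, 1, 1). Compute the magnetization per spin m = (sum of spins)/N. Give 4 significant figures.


Step 1: Count up spins (+1): 5, down spins (-1): 3
Step 2: Total magnetization M = 5 - 3 = 2
Step 3: m = M/N = 2/8 = 0.25

0.25


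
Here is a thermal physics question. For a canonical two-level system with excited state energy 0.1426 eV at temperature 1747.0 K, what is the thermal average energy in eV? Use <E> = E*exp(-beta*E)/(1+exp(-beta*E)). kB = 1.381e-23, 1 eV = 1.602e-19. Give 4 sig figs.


Step 1: beta*E = 0.1426*1.602e-19/(1.381e-23*1747.0) = 0.9469
Step 2: exp(-beta*E) = 0.3879
Step 3: <E> = 0.1426*0.3879/(1+0.3879) = 0.03986 eV

0.03986


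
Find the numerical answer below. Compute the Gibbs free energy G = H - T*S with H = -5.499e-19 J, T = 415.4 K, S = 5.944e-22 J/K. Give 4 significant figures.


Step 1: T*S = 415.4 * 5.944e-22 = 2.469e-19 J
Step 2: G = H - T*S = -5.499e-19 - 2.469e-19
Step 3: G = -7.968e-19 J

-7.968e-19


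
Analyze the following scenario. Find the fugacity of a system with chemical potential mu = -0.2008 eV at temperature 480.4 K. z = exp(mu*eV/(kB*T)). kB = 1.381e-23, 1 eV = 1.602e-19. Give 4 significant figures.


Step 1: Convert mu to Joules: -0.2008*1.602e-19 = -3.217e-20 J
Step 2: kB*T = 1.381e-23*480.4 = 6.634e-21 J
Step 3: mu/(kB*T) = -4.849
Step 4: z = exp(-4.849) = 0.007838

0.007838


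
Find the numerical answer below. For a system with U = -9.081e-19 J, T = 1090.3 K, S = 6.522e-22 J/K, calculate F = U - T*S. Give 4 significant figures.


Step 1: T*S = 1090.3 * 6.522e-22 = 7.111e-19 J
Step 2: F = U - T*S = -9.081e-19 - 7.111e-19
Step 3: F = -1.619e-18 J

-1.619e-18


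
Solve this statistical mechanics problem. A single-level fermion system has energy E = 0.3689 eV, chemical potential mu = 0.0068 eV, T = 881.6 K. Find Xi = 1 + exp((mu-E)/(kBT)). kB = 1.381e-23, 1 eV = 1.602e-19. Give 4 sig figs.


Step 1: (mu - E) = 0.0068 - 0.3689 = -0.3621 eV
Step 2: x = (mu-E)*eV/(kB*T) = -0.3621*1.602e-19/(1.381e-23*881.6) = -4.765
Step 3: exp(x) = 0.008526
Step 4: Xi = 1 + 0.008526 = 1.009

1.009


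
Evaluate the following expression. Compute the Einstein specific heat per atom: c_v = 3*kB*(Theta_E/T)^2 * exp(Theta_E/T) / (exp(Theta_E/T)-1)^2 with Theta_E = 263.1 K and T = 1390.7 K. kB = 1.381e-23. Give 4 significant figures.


Step 1: x = Theta_E/T = 263.1/1390.7 = 0.1892
Step 2: x^2 = 0.03579
Step 3: exp(x) = 1.208
Step 4: c_v = 3*1.381e-23*0.03579*1.208/(1.208-1)^2 = 4.131e-23

4.131e-23


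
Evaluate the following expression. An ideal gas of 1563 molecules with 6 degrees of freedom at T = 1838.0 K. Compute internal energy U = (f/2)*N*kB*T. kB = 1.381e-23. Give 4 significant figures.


Step 1: f/2 = 6/2 = 3.0
Step 2: N*kB*T = 1563*1.381e-23*1838.0 = 3.967e-17
Step 3: U = 3.0 * 3.967e-17 = 1.19e-16 J

1.19e-16


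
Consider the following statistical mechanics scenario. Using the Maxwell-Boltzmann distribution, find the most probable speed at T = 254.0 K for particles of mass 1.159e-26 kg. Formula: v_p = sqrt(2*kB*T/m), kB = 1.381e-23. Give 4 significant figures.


Step 1: Numerator = 2*kB*T = 2*1.381e-23*254.0 = 7.015e-21
Step 2: Ratio = 7.015e-21 / 1.159e-26 = 6.053e+05
Step 3: v_p = sqrt(6.053e+05) = 778 m/s

778


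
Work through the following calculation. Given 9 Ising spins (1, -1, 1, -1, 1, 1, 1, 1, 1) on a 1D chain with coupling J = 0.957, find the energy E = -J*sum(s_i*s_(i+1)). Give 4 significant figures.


Step 1: Nearest-neighbor products: -1, -1, -1, -1, 1, 1, 1, 1
Step 2: Sum of products = 0
Step 3: E = -0.957 * 0 = 0

0


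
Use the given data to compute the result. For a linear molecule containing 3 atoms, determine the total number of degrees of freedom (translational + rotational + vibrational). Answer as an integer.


Step 1: Translational DOF = 3
Step 2: Rotational DOF (linear) = 2
Step 3: Vibrational DOF = 3*3 - 5 = 4
Step 4: Total = 3 + 2 + 4 = 9

9


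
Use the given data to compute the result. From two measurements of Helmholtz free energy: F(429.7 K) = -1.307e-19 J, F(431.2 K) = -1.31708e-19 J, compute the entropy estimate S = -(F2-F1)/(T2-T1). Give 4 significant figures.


Step 1: dF = F2 - F1 = -1.31708e-19 - (-1.307e-19) = -1.008e-21 J
Step 2: dT = T2 - T1 = 431.2 - 429.7 = 1.5 K
Step 3: S = -dF/dT = -(-1.008e-21)/1.5 = 6.72e-22 J/K

6.72e-22


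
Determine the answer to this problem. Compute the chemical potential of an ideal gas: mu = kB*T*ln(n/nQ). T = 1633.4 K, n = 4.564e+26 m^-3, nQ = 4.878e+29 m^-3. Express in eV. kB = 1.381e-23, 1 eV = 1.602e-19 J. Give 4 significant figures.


Step 1: n/nQ = 4.564e+26/4.878e+29 = 0.0009356
Step 2: ln(n/nQ) = -6.974
Step 3: mu = kB*T*ln(n/nQ) = 2.256e-20*-6.974 = -1.573e-19 J
Step 4: Convert to eV: -1.573e-19/1.602e-19 = -0.982 eV

-0.982


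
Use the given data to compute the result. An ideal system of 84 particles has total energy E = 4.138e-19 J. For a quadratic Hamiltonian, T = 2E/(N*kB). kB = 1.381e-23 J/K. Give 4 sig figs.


Step 1: Numerator = 2*E = 2*4.138e-19 = 8.276e-19 J
Step 2: Denominator = N*kB = 84*1.381e-23 = 1.16e-21
Step 3: T = 8.276e-19 / 1.16e-21 = 713.4 K

713.4


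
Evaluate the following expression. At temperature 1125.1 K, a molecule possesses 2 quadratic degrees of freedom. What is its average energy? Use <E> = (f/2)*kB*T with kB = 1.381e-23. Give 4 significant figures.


Step 1: f/2 = 2/2 = 1
Step 2: kB*T = 1.381e-23 * 1125.1 = 1.554e-20
Step 3: <E> = 1 * 1.554e-20 = 1.554e-20 J

1.554e-20


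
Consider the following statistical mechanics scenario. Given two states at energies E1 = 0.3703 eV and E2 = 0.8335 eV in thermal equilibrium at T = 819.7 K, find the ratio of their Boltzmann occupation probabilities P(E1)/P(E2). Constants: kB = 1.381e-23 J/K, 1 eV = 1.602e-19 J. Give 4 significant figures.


Step 1: Compute energy difference dE = E1 - E2 = 0.3703 - 0.8335 = -0.4632 eV
Step 2: Convert to Joules: dE_J = -0.4632 * 1.602e-19 = -7.42e-20 J
Step 3: Compute exponent = -dE_J / (kB * T) = -(-7.42e-20) / (1.381e-23 * 819.7) = 6.555
Step 4: P(E1)/P(E2) = exp(6.555) = 702.9

702.9


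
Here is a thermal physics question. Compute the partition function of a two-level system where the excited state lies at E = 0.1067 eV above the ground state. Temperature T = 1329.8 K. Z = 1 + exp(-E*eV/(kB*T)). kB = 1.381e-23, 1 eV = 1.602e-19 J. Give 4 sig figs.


Step 1: Compute beta*E = E*eV/(kB*T) = 0.1067*1.602e-19/(1.381e-23*1329.8) = 0.9308
Step 2: exp(-beta*E) = exp(-0.9308) = 0.3942
Step 3: Z = 1 + 0.3942 = 1.394

1.394


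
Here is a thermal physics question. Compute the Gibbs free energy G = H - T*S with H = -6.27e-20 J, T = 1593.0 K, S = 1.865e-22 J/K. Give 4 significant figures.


Step 1: T*S = 1593.0 * 1.865e-22 = 2.971e-19 J
Step 2: G = H - T*S = -6.27e-20 - 2.971e-19
Step 3: G = -3.598e-19 J

-3.598e-19


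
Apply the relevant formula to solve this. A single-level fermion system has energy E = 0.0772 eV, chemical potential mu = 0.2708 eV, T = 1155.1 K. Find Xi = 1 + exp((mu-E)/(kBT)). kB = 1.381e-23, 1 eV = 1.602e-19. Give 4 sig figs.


Step 1: (mu - E) = 0.2708 - 0.0772 = 0.1936 eV
Step 2: x = (mu-E)*eV/(kB*T) = 0.1936*1.602e-19/(1.381e-23*1155.1) = 1.944
Step 3: exp(x) = 6.988
Step 4: Xi = 1 + 6.988 = 7.988

7.988


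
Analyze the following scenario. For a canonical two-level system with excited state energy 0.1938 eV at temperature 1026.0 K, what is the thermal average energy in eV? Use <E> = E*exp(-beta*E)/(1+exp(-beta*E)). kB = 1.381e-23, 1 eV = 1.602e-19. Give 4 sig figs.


Step 1: beta*E = 0.1938*1.602e-19/(1.381e-23*1026.0) = 2.191
Step 2: exp(-beta*E) = 0.1118
Step 3: <E> = 0.1938*0.1118/(1+0.1118) = 0.01949 eV

0.01949


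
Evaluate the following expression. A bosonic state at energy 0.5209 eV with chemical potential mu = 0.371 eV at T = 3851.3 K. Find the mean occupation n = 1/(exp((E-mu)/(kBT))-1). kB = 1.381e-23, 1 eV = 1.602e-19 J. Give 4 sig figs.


Step 1: (E - mu) = 0.1499 eV
Step 2: x = (E-mu)*eV/(kB*T) = 0.1499*1.602e-19/(1.381e-23*3851.3) = 0.4515
Step 3: exp(x) = 1.571
Step 4: n = 1/(exp(x)-1) = 1.752

1.752


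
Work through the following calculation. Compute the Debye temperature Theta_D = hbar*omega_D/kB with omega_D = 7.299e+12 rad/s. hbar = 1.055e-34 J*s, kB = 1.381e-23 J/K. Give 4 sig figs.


Step 1: hbar*omega_D = 1.055e-34 * 7.299e+12 = 7.7e-22 J
Step 2: Theta_D = 7.7e-22 / 1.381e-23
Step 3: Theta_D = 55.76 K

55.76


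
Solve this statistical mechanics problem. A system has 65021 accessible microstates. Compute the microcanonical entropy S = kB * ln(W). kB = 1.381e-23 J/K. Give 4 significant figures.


Step 1: ln(W) = ln(65021) = 11.08
Step 2: S = kB * ln(W) = 1.381e-23 * 11.08
Step 3: S = 1.53e-22 J/K

1.53e-22


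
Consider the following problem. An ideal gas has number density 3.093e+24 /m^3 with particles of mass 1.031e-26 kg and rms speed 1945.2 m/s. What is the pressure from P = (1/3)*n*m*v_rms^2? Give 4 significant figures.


Step 1: v_rms^2 = 1945.2^2 = 3.784e+06
Step 2: n*m = 3.093e+24*1.031e-26 = 0.03189
Step 3: P = (1/3)*0.03189*3.784e+06 = 4.022e+04 Pa

4.022e+04


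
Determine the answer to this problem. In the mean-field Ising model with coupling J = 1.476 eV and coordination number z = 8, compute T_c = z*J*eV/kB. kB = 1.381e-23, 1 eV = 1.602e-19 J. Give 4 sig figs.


Step 1: z*J = 8*1.476 = 11.81 eV
Step 2: Convert to Joules: 11.81*1.602e-19 = 1.892e-18 J
Step 3: T_c = 1.892e-18 / 1.381e-23 = 1.37e+05 K

1.37e+05


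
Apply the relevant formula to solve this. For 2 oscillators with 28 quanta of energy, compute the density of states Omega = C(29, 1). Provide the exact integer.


Step 1: Use binomial coefficient C(29, 1)
Step 2: Numerator = 29! / 28!
Step 3: Denominator = 1!
Step 4: Omega = 29

29


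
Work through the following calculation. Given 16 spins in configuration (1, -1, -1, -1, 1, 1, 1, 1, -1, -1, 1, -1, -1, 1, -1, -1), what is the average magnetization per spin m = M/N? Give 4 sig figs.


Step 1: Count up spins (+1): 7, down spins (-1): 9
Step 2: Total magnetization M = 7 - 9 = -2
Step 3: m = M/N = -2/16 = -0.125

-0.125
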